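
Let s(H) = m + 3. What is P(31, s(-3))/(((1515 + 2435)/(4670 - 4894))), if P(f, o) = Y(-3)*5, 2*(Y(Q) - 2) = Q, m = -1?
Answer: -56/395 ≈ -0.14177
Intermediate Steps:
Y(Q) = 2 + Q/2
s(H) = 2 (s(H) = -1 + 3 = 2)
P(f, o) = 5/2 (P(f, o) = (2 + (½)*(-3))*5 = (2 - 3/2)*5 = (½)*5 = 5/2)
P(31, s(-3))/(((1515 + 2435)/(4670 - 4894))) = 5/(2*(((1515 + 2435)/(4670 - 4894)))) = 5/(2*((3950/(-224)))) = 5/(2*((3950*(-1/224)))) = 5/(2*(-1975/112)) = (5/2)*(-112/1975) = -56/395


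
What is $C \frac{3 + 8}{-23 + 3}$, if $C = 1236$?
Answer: $- \frac{3399}{5} \approx -679.8$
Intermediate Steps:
$C \frac{3 + 8}{-23 + 3} = 1236 \frac{3 + 8}{-23 + 3} = 1236 \frac{11}{-20} = 1236 \cdot 11 \left(- \frac{1}{20}\right) = 1236 \left(- \frac{11}{20}\right) = - \frac{3399}{5}$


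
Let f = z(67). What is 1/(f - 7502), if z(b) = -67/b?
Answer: -1/7503 ≈ -0.00013328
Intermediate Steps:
f = -1 (f = -67/67 = -67*1/67 = -1)
1/(f - 7502) = 1/(-1 - 7502) = 1/(-7503) = -1/7503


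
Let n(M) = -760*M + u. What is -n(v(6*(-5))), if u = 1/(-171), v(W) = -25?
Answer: -3248999/171 ≈ -19000.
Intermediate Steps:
u = -1/171 ≈ -0.0058480
n(M) = -1/171 - 760*M (n(M) = -760*M - 1/171 = -1/171 - 760*M)
-n(v(6*(-5))) = -(-1/171 - 760*(-25)) = -(-1/171 + 19000) = -1*3248999/171 = -3248999/171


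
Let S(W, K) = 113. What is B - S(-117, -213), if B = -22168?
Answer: -22281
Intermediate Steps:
B - S(-117, -213) = -22168 - 1*113 = -22168 - 113 = -22281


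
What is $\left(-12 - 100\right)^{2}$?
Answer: $12544$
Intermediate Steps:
$\left(-12 - 100\right)^{2} = \left(-112\right)^{2} = 12544$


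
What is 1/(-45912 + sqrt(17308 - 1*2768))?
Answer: -11478/526974301 - sqrt(3635)/1053948602 ≈ -2.1838e-5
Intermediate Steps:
1/(-45912 + sqrt(17308 - 1*2768)) = 1/(-45912 + sqrt(17308 - 2768)) = 1/(-45912 + sqrt(14540)) = 1/(-45912 + 2*sqrt(3635))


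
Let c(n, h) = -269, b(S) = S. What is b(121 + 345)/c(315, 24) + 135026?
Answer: 36321528/269 ≈ 1.3502e+5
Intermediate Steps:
b(121 + 345)/c(315, 24) + 135026 = (121 + 345)/(-269) + 135026 = 466*(-1/269) + 135026 = -466/269 + 135026 = 36321528/269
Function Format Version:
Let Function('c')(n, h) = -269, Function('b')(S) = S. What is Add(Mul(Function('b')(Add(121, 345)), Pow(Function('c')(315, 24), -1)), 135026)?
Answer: Rational(36321528, 269) ≈ 1.3502e+5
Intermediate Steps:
Add(Mul(Function('b')(Add(121, 345)), Pow(Function('c')(315, 24), -1)), 135026) = Add(Mul(Add(121, 345), Pow(-269, -1)), 135026) = Add(Mul(466, Rational(-1, 269)), 135026) = Add(Rational(-466, 269), 135026) = Rational(36321528, 269)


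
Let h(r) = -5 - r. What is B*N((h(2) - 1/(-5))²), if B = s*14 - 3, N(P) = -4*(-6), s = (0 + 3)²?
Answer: 2952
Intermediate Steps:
s = 9 (s = 3² = 9)
N(P) = 24
B = 123 (B = 9*14 - 3 = 126 - 3 = 123)
B*N((h(2) - 1/(-5))²) = 123*24 = 2952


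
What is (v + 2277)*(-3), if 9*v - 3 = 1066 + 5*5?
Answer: -21587/3 ≈ -7195.7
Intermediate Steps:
v = 1094/9 (v = ⅓ + (1066 + 5*5)/9 = ⅓ + (1066 + 25)/9 = ⅓ + (⅑)*1091 = ⅓ + 1091/9 = 1094/9 ≈ 121.56)
(v + 2277)*(-3) = (1094/9 + 2277)*(-3) = (21587/9)*(-3) = -21587/3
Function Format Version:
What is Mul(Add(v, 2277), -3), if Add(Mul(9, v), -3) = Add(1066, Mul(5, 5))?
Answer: Rational(-21587, 3) ≈ -7195.7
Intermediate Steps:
v = Rational(1094, 9) (v = Add(Rational(1, 3), Mul(Rational(1, 9), Add(1066, Mul(5, 5)))) = Add(Rational(1, 3), Mul(Rational(1, 9), Add(1066, 25))) = Add(Rational(1, 3), Mul(Rational(1, 9), 1091)) = Add(Rational(1, 3), Rational(1091, 9)) = Rational(1094, 9) ≈ 121.56)
Mul(Add(v, 2277), -3) = Mul(Add(Rational(1094, 9), 2277), -3) = Mul(Rational(21587, 9), -3) = Rational(-21587, 3)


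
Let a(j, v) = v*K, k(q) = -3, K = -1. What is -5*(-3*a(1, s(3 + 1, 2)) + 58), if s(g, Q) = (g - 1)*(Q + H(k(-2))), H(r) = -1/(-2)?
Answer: -805/2 ≈ -402.50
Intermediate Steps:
H(r) = ½ (H(r) = -1*(-½) = ½)
s(g, Q) = (½ + Q)*(-1 + g) (s(g, Q) = (g - 1)*(Q + ½) = (-1 + g)*(½ + Q) = (½ + Q)*(-1 + g))
a(j, v) = -v (a(j, v) = v*(-1) = -v)
-5*(-3*a(1, s(3 + 1, 2)) + 58) = -5*(-(-3)*(-½ + (3 + 1)/2 - 1*2 + 2*(3 + 1)) + 58) = -5*(-(-3)*(-½ + (½)*4 - 2 + 2*4) + 58) = -5*(-(-3)*(-½ + 2 - 2 + 8) + 58) = -5*(-(-3)*15/2 + 58) = -5*(-3*(-15/2) + 58) = -5*(45/2 + 58) = -5*161/2 = -805/2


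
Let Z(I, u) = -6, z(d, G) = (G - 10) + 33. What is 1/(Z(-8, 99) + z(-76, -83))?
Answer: -1/66 ≈ -0.015152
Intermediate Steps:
z(d, G) = 23 + G (z(d, G) = (-10 + G) + 33 = 23 + G)
1/(Z(-8, 99) + z(-76, -83)) = 1/(-6 + (23 - 83)) = 1/(-6 - 60) = 1/(-66) = -1/66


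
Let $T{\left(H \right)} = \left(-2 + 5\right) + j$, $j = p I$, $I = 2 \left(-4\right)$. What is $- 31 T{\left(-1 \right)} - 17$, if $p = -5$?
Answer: $-1350$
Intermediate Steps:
$I = -8$
$j = 40$ ($j = \left(-5\right) \left(-8\right) = 40$)
$T{\left(H \right)} = 43$ ($T{\left(H \right)} = \left(-2 + 5\right) + 40 = 3 + 40 = 43$)
$- 31 T{\left(-1 \right)} - 17 = \left(-31\right) 43 - 17 = -1333 - 17 = -1350$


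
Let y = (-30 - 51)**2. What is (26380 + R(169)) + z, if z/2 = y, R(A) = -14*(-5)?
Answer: 39572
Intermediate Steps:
R(A) = 70
y = 6561 (y = (-81)**2 = 6561)
z = 13122 (z = 2*6561 = 13122)
(26380 + R(169)) + z = (26380 + 70) + 13122 = 26450 + 13122 = 39572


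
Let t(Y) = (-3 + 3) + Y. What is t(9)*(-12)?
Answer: -108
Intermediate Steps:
t(Y) = Y (t(Y) = 0 + Y = Y)
t(9)*(-12) = 9*(-12) = -108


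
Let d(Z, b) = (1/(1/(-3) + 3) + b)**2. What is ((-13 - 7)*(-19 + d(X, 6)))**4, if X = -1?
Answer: 2299741969140625/65536 ≈ 3.5091e+10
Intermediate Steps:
d(Z, b) = (3/8 + b)**2 (d(Z, b) = (1/(-1/3 + 3) + b)**2 = (1/(8/3) + b)**2 = (3/8 + b)**2)
((-13 - 7)*(-19 + d(X, 6)))**4 = ((-13 - 7)*(-19 + (3 + 8*6)**2/64))**4 = (-20*(-19 + (3 + 48)**2/64))**4 = (-20*(-19 + (1/64)*51**2))**4 = (-20*(-19 + (1/64)*2601))**4 = (-20*(-19 + 2601/64))**4 = (-20*1385/64)**4 = (-6925/16)**4 = 2299741969140625/65536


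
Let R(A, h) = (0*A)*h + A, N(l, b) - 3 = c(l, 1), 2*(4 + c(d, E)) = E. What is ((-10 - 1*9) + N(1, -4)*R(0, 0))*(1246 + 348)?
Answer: -30286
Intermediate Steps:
c(d, E) = -4 + E/2
N(l, b) = -½ (N(l, b) = 3 + (-4 + (½)*1) = 3 + (-4 + ½) = 3 - 7/2 = -½)
R(A, h) = A (R(A, h) = 0*h + A = 0 + A = A)
((-10 - 1*9) + N(1, -4)*R(0, 0))*(1246 + 348) = ((-10 - 1*9) - ½*0)*(1246 + 348) = ((-10 - 9) + 0)*1594 = (-19 + 0)*1594 = -19*1594 = -30286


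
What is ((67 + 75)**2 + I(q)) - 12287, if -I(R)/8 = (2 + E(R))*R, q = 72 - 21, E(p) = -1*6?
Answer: 9509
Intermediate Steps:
E(p) = -6
q = 51
I(R) = 32*R (I(R) = -8*(2 - 6)*R = -(-32)*R = 32*R)
((67 + 75)**2 + I(q)) - 12287 = ((67 + 75)**2 + 32*51) - 12287 = (142**2 + 1632) - 12287 = (20164 + 1632) - 12287 = 21796 - 12287 = 9509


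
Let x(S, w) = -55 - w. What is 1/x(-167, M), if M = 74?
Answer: -1/129 ≈ -0.0077519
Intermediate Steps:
1/x(-167, M) = 1/(-55 - 1*74) = 1/(-55 - 74) = 1/(-129) = -1/129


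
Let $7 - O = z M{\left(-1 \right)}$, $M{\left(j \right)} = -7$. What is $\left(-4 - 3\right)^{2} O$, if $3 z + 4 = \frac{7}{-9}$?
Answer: $- \frac{5488}{27} \approx -203.26$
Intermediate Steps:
$z = - \frac{43}{27}$ ($z = - \frac{4}{3} + \frac{7 \frac{1}{-9}}{3} = - \frac{4}{3} + \frac{7 \left(- \frac{1}{9}\right)}{3} = - \frac{4}{3} + \frac{1}{3} \left(- \frac{7}{9}\right) = - \frac{4}{3} - \frac{7}{27} = - \frac{43}{27} \approx -1.5926$)
$O = - \frac{112}{27}$ ($O = 7 - \left(- \frac{43}{27}\right) \left(-7\right) = 7 - \frac{301}{27} = - \frac{112}{27} \approx -4.1481$)
$\left(-4 - 3\right)^{2} O = \left(-4 - 3\right)^{2} \left(- \frac{112}{27}\right) = \left(-7\right)^{2} \left(- \frac{112}{27}\right) = 49 \left(- \frac{112}{27}\right) = - \frac{5488}{27}$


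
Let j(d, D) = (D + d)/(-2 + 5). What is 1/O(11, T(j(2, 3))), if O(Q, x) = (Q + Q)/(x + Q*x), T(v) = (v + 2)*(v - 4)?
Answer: -14/3 ≈ -4.6667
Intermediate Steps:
j(d, D) = D/3 + d/3 (j(d, D) = (D + d)/3 = (D + d)*(⅓) = D/3 + d/3)
T(v) = (-4 + v)*(2 + v) (T(v) = (2 + v)*(-4 + v) = (-4 + v)*(2 + v))
O(Q, x) = 2*Q/(x + Q*x) (O(Q, x) = (2*Q)/(x + Q*x) = 2*Q/(x + Q*x))
1/O(11, T(j(2, 3))) = 1/(2*11/(-8 + ((⅓)*3 + (⅓)*2)² - 2*((⅓)*3 + (⅓)*2)*(1 + 11))) = 1/(2*11/(-8 + (1 + ⅔)² - 2*(1 + ⅔)*12)) = 1/(2*11*(1/12)/(-8 + (5/3)² - 2*5/3)) = 1/(2*11*(1/12)/(-8 + 25/9 - 10/3)) = 1/(2*11*(1/12)/(-77/9)) = 1/(2*11*(-9/77)*(1/12)) = 1/(-3/14) = -14/3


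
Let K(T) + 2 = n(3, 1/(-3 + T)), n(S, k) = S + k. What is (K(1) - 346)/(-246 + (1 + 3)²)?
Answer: 691/460 ≈ 1.5022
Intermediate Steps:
K(T) = 1 + 1/(-3 + T) (K(T) = -2 + (3 + 1/(-3 + T)) = 1 + 1/(-3 + T))
(K(1) - 346)/(-246 + (1 + 3)²) = ((-2 + 1)/(-3 + 1) - 346)/(-246 + (1 + 3)²) = (-1/(-2) - 346)/(-246 + 4²) = (-½*(-1) - 346)/(-246 + 16) = (½ - 346)/(-230) = -691/2*(-1/230) = 691/460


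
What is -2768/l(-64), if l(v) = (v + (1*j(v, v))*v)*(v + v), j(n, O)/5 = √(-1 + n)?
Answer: -173/832512 + 865*I*√65/832512 ≈ -0.0002078 + 0.0083769*I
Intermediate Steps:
j(n, O) = 5*√(-1 + n)
l(v) = 2*v*(v + 5*v*√(-1 + v)) (l(v) = (v + (1*(5*√(-1 + v)))*v)*(v + v) = (v + (5*√(-1 + v))*v)*(2*v) = (v + 5*v*√(-1 + v))*(2*v) = 2*v*(v + 5*v*√(-1 + v)))
-2768/l(-64) = -2768*1/(4096*(2 + 10*√(-1 - 64))) = -2768*1/(4096*(2 + 10*√(-65))) = -2768*1/(4096*(2 + 10*(I*√65))) = -2768*1/(4096*(2 + 10*I*√65)) = -2768/(8192 + 40960*I*√65)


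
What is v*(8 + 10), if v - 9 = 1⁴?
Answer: 180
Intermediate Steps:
v = 10 (v = 9 + 1⁴ = 9 + 1 = 10)
v*(8 + 10) = 10*(8 + 10) = 10*18 = 180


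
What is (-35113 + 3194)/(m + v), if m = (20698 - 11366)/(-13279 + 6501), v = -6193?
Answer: 108173491/20992743 ≈ 5.1529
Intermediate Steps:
m = -4666/3389 (m = 9332/(-6778) = 9332*(-1/6778) = -4666/3389 ≈ -1.3768)
(-35113 + 3194)/(m + v) = (-35113 + 3194)/(-4666/3389 - 6193) = -31919/(-20992743/3389) = -31919*(-3389/20992743) = 108173491/20992743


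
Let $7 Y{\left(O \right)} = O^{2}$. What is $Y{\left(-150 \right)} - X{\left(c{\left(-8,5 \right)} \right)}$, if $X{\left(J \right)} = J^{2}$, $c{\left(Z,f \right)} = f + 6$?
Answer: $\frac{21653}{7} \approx 3093.3$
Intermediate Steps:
$c{\left(Z,f \right)} = 6 + f$
$Y{\left(O \right)} = \frac{O^{2}}{7}$
$Y{\left(-150 \right)} - X{\left(c{\left(-8,5 \right)} \right)} = \frac{\left(-150\right)^{2}}{7} - \left(6 + 5\right)^{2} = \frac{1}{7} \cdot 22500 - 11^{2} = \frac{22500}{7} - 121 = \frac{21653}{7}$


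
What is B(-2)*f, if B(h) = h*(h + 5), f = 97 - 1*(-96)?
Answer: -1158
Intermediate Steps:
f = 193 (f = 97 + 96 = 193)
B(h) = h*(5 + h)
B(-2)*f = -2*(5 - 2)*193 = -2*3*193 = -6*193 = -1158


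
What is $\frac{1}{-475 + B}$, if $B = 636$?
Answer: $\frac{1}{161} \approx 0.0062112$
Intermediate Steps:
$\frac{1}{-475 + B} = \frac{1}{-475 + 636} = \frac{1}{161}$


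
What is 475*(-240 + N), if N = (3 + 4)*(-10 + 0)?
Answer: -147250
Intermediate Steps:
N = -70 (N = 7*(-10) = -70)
475*(-240 + N) = 475*(-240 - 70) = 475*(-310) = -147250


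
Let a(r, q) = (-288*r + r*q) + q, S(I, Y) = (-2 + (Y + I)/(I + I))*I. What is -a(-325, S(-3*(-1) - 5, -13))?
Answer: -94734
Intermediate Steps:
S(I, Y) = I*(-2 + (I + Y)/(2*I)) (S(I, Y) = (-2 + (I + Y)/((2*I)))*I = (-2 + (I + Y)*(1/(2*I)))*I = (-2 + (I + Y)/(2*I))*I = I*(-2 + (I + Y)/(2*I)))
a(r, q) = q - 288*r + q*r (a(r, q) = (-288*r + q*r) + q = q - 288*r + q*r)
-a(-325, S(-3*(-1) - 5, -13)) = -(((½)*(-13) - 3*(-3*(-1) - 5)/2) - 288*(-325) + ((½)*(-13) - 3*(-3*(-1) - 5)/2)*(-325)) = -((-13/2 - 3*(3 - 5)/2) + 93600 + (-13/2 - 3*(3 - 5)/2)*(-325)) = -((-13/2 - 3/2*(-2)) + 93600 + (-13/2 - 3/2*(-2))*(-325)) = -((-13/2 + 3) + 93600 + (-13/2 + 3)*(-325)) = -(-7/2 + 93600 - 7/2*(-325)) = -(-7/2 + 93600 + 2275/2) = -1*94734 = -94734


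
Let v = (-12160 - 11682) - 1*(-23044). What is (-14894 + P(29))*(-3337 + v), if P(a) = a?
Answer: 61466775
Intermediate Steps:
v = -798 (v = -23842 + 23044 = -798)
(-14894 + P(29))*(-3337 + v) = (-14894 + 29)*(-3337 - 798) = -14865*(-4135) = 61466775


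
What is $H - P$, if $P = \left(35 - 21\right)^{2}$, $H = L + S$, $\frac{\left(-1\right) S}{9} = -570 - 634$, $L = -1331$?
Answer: $9309$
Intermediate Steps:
$S = 10836$ ($S = - 9 \left(-570 - 634\right) = \left(-9\right) \left(-1204\right) = 10836$)
$H = 9505$ ($H = -1331 + 10836 = 9505$)
$P = 196$ ($P = 14^{2} = 196$)
$H - P = 9505 - 196 = 9309$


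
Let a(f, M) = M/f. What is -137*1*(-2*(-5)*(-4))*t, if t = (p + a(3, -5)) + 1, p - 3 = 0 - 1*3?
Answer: -10960/3 ≈ -3653.3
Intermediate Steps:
p = 0 (p = 3 + (0 - 1*3) = 3 + (0 - 3) = 3 - 3 = 0)
t = -2/3 (t = (0 - 5/3) + 1 = -5/3 + 1 = -2/3 ≈ -0.66667)
-137*1*(-2*(-5)*(-4))*t = -137*1*(-2*(-5)*(-4))*(-2)/3 = -137*1*(10*(-4))*(-2)/3 = -137*1*(-40)*(-2)/3 = -(-5480)*(-2)/3 = -137*80/3 = -10960/3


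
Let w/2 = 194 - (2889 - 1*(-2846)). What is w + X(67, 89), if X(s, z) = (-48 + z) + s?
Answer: -10974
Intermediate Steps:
X(s, z) = -48 + s + z
w = -11082 (w = 2*(194 - (2889 - 1*(-2846))) = 2*(194 - (2889 + 2846)) = 2*(194 - 1*5735) = 2*(194 - 5735) = 2*(-5541) = -11082)
w + X(67, 89) = -11082 + (-48 + 67 + 89) = -11082 + 108 = -10974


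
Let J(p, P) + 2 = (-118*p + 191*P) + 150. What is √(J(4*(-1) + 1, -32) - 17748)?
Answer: I*√23358 ≈ 152.83*I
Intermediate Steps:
J(p, P) = 148 - 118*p + 191*P (J(p, P) = -2 + ((-118*p + 191*P) + 150) = -2 + (150 - 118*p + 191*P) = 148 - 118*p + 191*P)
√(J(4*(-1) + 1, -32) - 17748) = √((148 - 118*(4*(-1) + 1) + 191*(-32)) - 17748) = √((148 - 118*(-4 + 1) - 6112) - 17748) = √((148 - 118*(-3) - 6112) - 17748) = √((148 + 354 - 6112) - 17748) = √(-5610 - 17748) = √(-23358) = I*√23358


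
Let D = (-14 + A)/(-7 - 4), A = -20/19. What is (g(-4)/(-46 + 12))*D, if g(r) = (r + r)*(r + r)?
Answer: -832/323 ≈ -2.5759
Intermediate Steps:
g(r) = 4*r**2 (g(r) = (2*r)*(2*r) = 4*r**2)
A = -20/19 (A = -20*1/19 = -20/19 ≈ -1.0526)
D = 26/19 (D = (-14 - 20/19)/(-7 - 4) = -286/19/(-11) = -286/19*(-1/11) = 26/19 ≈ 1.3684)
(g(-4)/(-46 + 12))*D = ((4*(-4)**2)/(-46 + 12))*(26/19) = ((4*16)/(-34))*(26/19) = (64*(-1/34))*(26/19) = -32/17*26/19 = -832/323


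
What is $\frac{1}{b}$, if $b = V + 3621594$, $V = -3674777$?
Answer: $- \frac{1}{53183} \approx -1.8803 \cdot 10^{-5}$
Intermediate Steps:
$b = -53183$ ($b = -3674777 + 3621594 = -53183$)
$\frac{1}{b} = \frac{1}{-53183} = - \frac{1}{53183}$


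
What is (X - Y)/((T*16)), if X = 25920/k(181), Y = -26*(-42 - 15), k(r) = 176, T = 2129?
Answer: -7341/187352 ≈ -0.039183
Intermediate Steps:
Y = 1482 (Y = -26*(-57) = 1482)
X = 1620/11 (X = 25920/176 = 25920*(1/176) = 1620/11 ≈ 147.27)
(X - Y)/((T*16)) = (1620/11 - 1*1482)/((2129*16)) = (1620/11 - 1482)/34064 = -14682/11*1/34064 = -7341/187352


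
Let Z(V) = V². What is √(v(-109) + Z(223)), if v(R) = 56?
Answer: √49785 ≈ 223.13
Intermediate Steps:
√(v(-109) + Z(223)) = √(56 + 223²) = √(56 + 49729) = √49785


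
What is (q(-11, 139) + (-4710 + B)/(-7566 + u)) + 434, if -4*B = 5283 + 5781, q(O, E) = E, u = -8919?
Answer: 450161/785 ≈ 573.45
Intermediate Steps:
B = -2766 (B = -(5283 + 5781)/4 = -¼*11064 = -2766)
(q(-11, 139) + (-4710 + B)/(-7566 + u)) + 434 = (139 + (-4710 - 2766)/(-7566 - 8919)) + 434 = (139 - 7476/(-16485)) + 434 = (139 - 7476*(-1/16485)) + 434 = (139 + 356/785) + 434 = 109471/785 + 434 = 450161/785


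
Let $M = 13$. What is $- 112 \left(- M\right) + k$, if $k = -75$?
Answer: $1381$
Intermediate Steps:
$- 112 \left(- M\right) + k = - 112 \left(\left(-1\right) 13\right) - 75 = \left(-112\right) \left(-13\right) - 75 = 1456 - 75 = 1381$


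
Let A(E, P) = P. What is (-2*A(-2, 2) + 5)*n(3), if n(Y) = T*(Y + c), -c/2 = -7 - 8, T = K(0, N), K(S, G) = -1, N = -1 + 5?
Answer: -33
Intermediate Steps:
N = 4
T = -1
c = 30 (c = -2*(-7 - 8) = -2*(-15) = 30)
n(Y) = -30 - Y (n(Y) = -(Y + 30) = -(30 + Y) = -30 - Y)
(-2*A(-2, 2) + 5)*n(3) = (-2*2 + 5)*(-30 - 1*3) = (-4 + 5)*(-30 - 3) = 1*(-33) = -33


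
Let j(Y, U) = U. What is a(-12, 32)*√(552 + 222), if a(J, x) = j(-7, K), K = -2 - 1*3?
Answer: -15*√86 ≈ -139.10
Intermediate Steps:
K = -5 (K = -2 - 3 = -5)
a(J, x) = -5
a(-12, 32)*√(552 + 222) = -5*√(552 + 222) = -15*√86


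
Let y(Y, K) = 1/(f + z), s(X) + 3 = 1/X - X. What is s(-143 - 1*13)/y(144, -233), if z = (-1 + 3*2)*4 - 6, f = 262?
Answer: 548941/13 ≈ 42226.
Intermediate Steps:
z = 14 (z = (-1 + 6)*4 - 6 = 5*4 - 6 = 20 - 6 = 14)
s(X) = -3 + 1/X - X (s(X) = -3 + (1/X - X) = -3 + 1/X - X)
y(Y, K) = 1/276 (y(Y, K) = 1/(262 + 14) = 1/276)
s(-143 - 1*13)/y(144, -233) = (-3 + 1/(-143 - 1*13) - (-143 - 1*13))/(1/276) = (-3 + 1/(-143 - 13) - (-143 - 13))*276 = (-3 + 1/(-156) - 1*(-156))*276 = (-3 - 1/156 + 156)*276 = (23867/156)*276 = 548941/13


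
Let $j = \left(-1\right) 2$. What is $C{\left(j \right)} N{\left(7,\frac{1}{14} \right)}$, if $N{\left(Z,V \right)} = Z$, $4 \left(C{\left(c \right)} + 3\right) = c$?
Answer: $- \frac{49}{2} \approx -24.5$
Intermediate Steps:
$j = -2$
$C{\left(c \right)} = -3 + \frac{c}{4}$
$C{\left(j \right)} N{\left(7,\frac{1}{14} \right)} = \left(-3 + \frac{1}{4} \left(-2\right)\right) 7 = \left(-3 - \frac{1}{2}\right) 7 = \left(- \frac{7}{2}\right) 7 = - \frac{49}{2}$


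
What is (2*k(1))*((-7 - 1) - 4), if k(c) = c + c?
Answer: -48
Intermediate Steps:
k(c) = 2*c
(2*k(1))*((-7 - 1) - 4) = (2*(2*1))*((-7 - 1) - 4) = (2*2)*(-8 - 4) = 4*(-12) = -48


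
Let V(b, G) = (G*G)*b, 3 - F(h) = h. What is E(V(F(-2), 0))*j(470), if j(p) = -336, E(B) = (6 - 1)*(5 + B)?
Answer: -8400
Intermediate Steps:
F(h) = 3 - h
V(b, G) = b*G² (V(b, G) = G²*b = b*G²)
E(B) = 25 + 5*B (E(B) = 5*(5 + B) = 25 + 5*B)
E(V(F(-2), 0))*j(470) = (25 + 5*((3 - 1*(-2))*0²))*(-336) = (25 + 5*((3 + 2)*0))*(-336) = (25 + 5*(5*0))*(-336) = (25 + 5*0)*(-336) = (25 + 0)*(-336) = 25*(-336) = -8400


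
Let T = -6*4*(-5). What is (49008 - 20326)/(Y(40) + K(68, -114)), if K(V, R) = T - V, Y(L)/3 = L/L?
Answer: 28682/55 ≈ 521.49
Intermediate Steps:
Y(L) = 3 (Y(L) = 3*(L/L) = 3*1 = 3)
T = 120 (T = -24*(-5) = 120)
K(V, R) = 120 - V
(49008 - 20326)/(Y(40) + K(68, -114)) = (49008 - 20326)/(3 + (120 - 1*68)) = 28682/(3 + (120 - 68)) = 28682/(3 + 52) = 28682/55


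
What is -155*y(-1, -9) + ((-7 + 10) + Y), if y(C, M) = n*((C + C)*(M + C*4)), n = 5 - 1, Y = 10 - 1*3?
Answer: -16110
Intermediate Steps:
Y = 7 (Y = 10 - 3 = 7)
n = 4
y(C, M) = 8*C*(M + 4*C) (y(C, M) = 4*((C + C)*(M + C*4)) = 4*((2*C)*(M + 4*C)) = 4*(2*C*(M + 4*C)) = 8*C*(M + 4*C))
-155*y(-1, -9) + ((-7 + 10) + Y) = -1240*(-1)*(-9 + 4*(-1)) + ((-7 + 10) + 7) = -1240*(-1)*(-9 - 4) + (3 + 7) = -1240*(-1)*(-13) + 10 = -155*104 + 10 = -16120 + 10 = -16110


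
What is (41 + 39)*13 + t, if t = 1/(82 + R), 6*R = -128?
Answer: 189283/182 ≈ 1040.0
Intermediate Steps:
R = -64/3 (R = (⅙)*(-128) = -64/3 ≈ -21.333)
t = 3/182 (t = 1/(82 - 64/3) = 1/(182/3) = 3/182 ≈ 0.016484)
(41 + 39)*13 + t = (41 + 39)*13 + 3/182 = 80*13 + 3/182 = 1040 + 3/182 = 189283/182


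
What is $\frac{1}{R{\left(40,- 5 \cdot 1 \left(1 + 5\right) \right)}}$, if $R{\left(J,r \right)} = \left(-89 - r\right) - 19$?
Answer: $- \frac{1}{78} \approx -0.012821$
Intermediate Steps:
$R{\left(J,r \right)} = -108 - r$
$\frac{1}{R{\left(40,- 5 \cdot 1 \left(1 + 5\right) \right)}} = \frac{1}{-108 - - 5 \cdot 1 \left(1 + 5\right)} = \frac{1}{-108 - - 5 \cdot 1 \cdot 6} = \frac{1}{-108 - \left(-5\right) 6} = \frac{1}{-108 - -30} = \frac{1}{-108 + 30} = \frac{1}{-78} = - \frac{1}{78}$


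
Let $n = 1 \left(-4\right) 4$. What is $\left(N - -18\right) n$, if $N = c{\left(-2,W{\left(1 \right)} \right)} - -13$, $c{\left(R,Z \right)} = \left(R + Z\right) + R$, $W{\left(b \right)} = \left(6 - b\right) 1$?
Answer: $-512$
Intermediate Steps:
$W{\left(b \right)} = 6 - b$
$c{\left(R,Z \right)} = Z + 2 R$
$n = -16$ ($n = \left(-4\right) 4 = -16$)
$N = 14$ ($N = \left(\left(6 - 1\right) + 2 \left(-2\right)\right) - -13 = \left(\left(6 - 1\right) - 4\right) + 13 = \left(5 - 4\right) + 13 = 1 + 13 = 14$)
$\left(N - -18\right) n = \left(14 - -18\right) \left(-16\right) = \left(14 + 18\right) \left(-16\right) = 32 \left(-16\right) = -512$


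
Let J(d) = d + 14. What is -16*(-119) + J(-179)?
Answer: 1739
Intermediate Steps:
J(d) = 14 + d
-16*(-119) + J(-179) = -16*(-119) + (14 - 179) = 1904 - 165 = 1739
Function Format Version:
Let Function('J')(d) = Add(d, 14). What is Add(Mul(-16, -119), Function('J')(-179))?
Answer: 1739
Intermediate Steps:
Function('J')(d) = Add(14, d)
Add(Mul(-16, -119), Function('J')(-179)) = Add(Mul(-16, -119), Add(14, -179)) = Add(1904, -165) = 1739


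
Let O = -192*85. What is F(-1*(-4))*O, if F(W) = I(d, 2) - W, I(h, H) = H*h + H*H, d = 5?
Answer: -163200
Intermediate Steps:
I(h, H) = H² + H*h (I(h, H) = H*h + H² = H² + H*h)
F(W) = 14 - W (F(W) = 2*(2 + 5) - W = 2*7 - W = 14 - W)
O = -16320
F(-1*(-4))*O = (14 - (-1)*(-4))*(-16320) = (14 - 1*4)*(-16320) = (14 - 4)*(-16320) = 10*(-16320) = -163200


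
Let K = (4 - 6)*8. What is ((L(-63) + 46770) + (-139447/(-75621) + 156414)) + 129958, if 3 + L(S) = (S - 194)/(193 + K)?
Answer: 70778462095/212459 ≈ 3.3314e+5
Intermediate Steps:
K = -16 (K = -2*8 = -16)
L(S) = -725/177 + S/177 (L(S) = -3 + (S - 194)/(193 - 16) = -3 + (-194 + S)/177 = -3 + (-194 + S)*(1/177) = -3 + (-194/177 + S/177) = -725/177 + S/177)
((L(-63) + 46770) + (-139447/(-75621) + 156414)) + 129958 = (((-725/177 + (1/177)*(-63)) + 46770) + (-139447/(-75621) + 156414)) + 129958 = (((-725/177 - 21/59) + 46770) + (-139447*(-1/75621) + 156414)) + 129958 = ((-788/177 + 46770) + (19921/10803 + 156414)) + 129958 = (8277502/177 + 1689760363/10803) + 129958 = 43167715373/212459 + 129958 = 70778462095/212459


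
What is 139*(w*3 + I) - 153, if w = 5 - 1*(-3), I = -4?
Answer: 2627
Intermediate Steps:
w = 8 (w = 5 + 3 = 8)
139*(w*3 + I) - 153 = 139*(8*3 - 4) - 153 = 139*(24 - 4) - 153 = 139*20 - 153 = 2780 - 153 = 2627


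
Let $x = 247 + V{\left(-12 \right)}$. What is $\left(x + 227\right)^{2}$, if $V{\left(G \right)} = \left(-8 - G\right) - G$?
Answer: $240100$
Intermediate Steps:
$V{\left(G \right)} = -8 - 2 G$
$x = 263$ ($x = 247 - -16 = 247 + \left(-8 + 24\right) = 247 + 16 = 263$)
$\left(x + 227\right)^{2} = \left(263 + 227\right)^{2} = 490^{2} = 240100$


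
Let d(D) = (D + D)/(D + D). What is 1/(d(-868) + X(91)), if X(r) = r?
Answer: 1/92 ≈ 0.010870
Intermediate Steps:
d(D) = 1 (d(D) = (2*D)/((2*D)) = (2*D)*(1/(2*D)) = 1)
1/(d(-868) + X(91)) = 1/(1 + 91) = 1/92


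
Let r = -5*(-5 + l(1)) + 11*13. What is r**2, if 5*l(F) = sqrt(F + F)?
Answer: (168 - sqrt(2))**2 ≈ 27751.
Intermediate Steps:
l(F) = sqrt(2)*sqrt(F)/5 (l(F) = sqrt(F + F)/5 = sqrt(2*F)/5 = (sqrt(2)*sqrt(F))/5 = sqrt(2)*sqrt(F)/5)
r = 168 - sqrt(2) (r = -5*(-5 + sqrt(2)*sqrt(1)/5) + 11*13 = -5*(-5 + (1/5)*sqrt(2)*1) + 143 = -5*(-5 + sqrt(2)/5) + 143 = (25 - sqrt(2)) + 143 = 168 - sqrt(2) ≈ 166.59)
r**2 = (168 - sqrt(2))**2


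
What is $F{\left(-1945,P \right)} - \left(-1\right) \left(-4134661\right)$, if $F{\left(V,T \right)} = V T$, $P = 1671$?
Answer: $-7384756$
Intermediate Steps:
$F{\left(V,T \right)} = T V$
$F{\left(-1945,P \right)} - \left(-1\right) \left(-4134661\right) = 1671 \left(-1945\right) - \left(-1\right) \left(-4134661\right) = -3250095 - 4134661 = -7384756$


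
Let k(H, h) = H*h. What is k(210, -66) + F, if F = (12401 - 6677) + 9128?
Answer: 992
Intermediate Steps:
F = 14852 (F = 5724 + 9128 = 14852)
k(210, -66) + F = 210*(-66) + 14852 = -13860 + 14852 = 992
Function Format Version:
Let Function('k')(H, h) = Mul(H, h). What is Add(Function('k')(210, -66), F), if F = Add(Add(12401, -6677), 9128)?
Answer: 992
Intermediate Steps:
F = 14852 (F = Add(5724, 9128) = 14852)
Add(Function('k')(210, -66), F) = Add(Mul(210, -66), 14852) = Add(-13860, 14852) = 992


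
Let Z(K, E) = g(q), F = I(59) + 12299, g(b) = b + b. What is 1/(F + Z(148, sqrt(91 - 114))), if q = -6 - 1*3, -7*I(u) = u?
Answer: 7/85908 ≈ 8.1482e-5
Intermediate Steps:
I(u) = -u/7
q = -9 (q = -6 - 3 = -9)
g(b) = 2*b
F = 86034/7 (F = -1/7*59 + 12299 = -59/7 + 12299 = 86034/7 ≈ 12291.)
Z(K, E) = -18 (Z(K, E) = 2*(-9) = -18)
1/(F + Z(148, sqrt(91 - 114))) = 1/(86034/7 - 18) = 1/(85908/7) = 7/85908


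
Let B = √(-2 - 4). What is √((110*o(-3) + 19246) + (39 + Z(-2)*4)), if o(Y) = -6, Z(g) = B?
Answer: √(18625 + 4*I*√6) ≈ 136.47 + 0.0359*I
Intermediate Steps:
B = I*√6 (B = √(-6) = I*√6 ≈ 2.4495*I)
Z(g) = I*√6
√((110*o(-3) + 19246) + (39 + Z(-2)*4)) = √((110*(-6) + 19246) + (39 + (I*√6)*4)) = √((-660 + 19246) + (39 + 4*I*√6)) = √(18586 + (39 + 4*I*√6)) = √(18625 + 4*I*√6)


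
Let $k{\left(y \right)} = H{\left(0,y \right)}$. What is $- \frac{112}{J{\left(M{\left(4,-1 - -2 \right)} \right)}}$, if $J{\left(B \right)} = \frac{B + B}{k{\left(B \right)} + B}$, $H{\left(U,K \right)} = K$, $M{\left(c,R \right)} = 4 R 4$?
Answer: $-112$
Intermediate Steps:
$M{\left(c,R \right)} = 16 R$
$k{\left(y \right)} = y$
$J{\left(B \right)} = 1$ ($J{\left(B \right)} = \frac{B + B}{B + B} = \frac{2 B}{2 B} = 2 B \frac{1}{2 B} = 1$)
$- \frac{112}{J{\left(M{\left(4,-1 - -2 \right)} \right)}} = - \frac{112}{1} = \left(-112\right) 1 = -112$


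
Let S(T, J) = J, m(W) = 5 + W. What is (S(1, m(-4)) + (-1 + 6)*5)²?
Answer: 676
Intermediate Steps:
(S(1, m(-4)) + (-1 + 6)*5)² = ((5 - 4) + (-1 + 6)*5)² = (1 + 5*5)² = (1 + 25)² = 26² = 676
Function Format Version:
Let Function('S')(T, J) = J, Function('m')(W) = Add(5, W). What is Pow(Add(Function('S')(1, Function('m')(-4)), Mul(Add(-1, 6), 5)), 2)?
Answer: 676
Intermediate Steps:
Pow(Add(Function('S')(1, Function('m')(-4)), Mul(Add(-1, 6), 5)), 2) = Pow(Add(Add(5, -4), Mul(Add(-1, 6), 5)), 2) = Pow(Add(1, Mul(5, 5)), 2) = Pow(Add(1, 25), 2) = Pow(26, 2) = 676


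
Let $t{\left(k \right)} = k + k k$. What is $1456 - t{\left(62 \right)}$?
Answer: $-2450$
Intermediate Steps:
$t{\left(k \right)} = k + k^{2}$
$1456 - t{\left(62 \right)} = 1456 - 62 \left(1 + 62\right) = 1456 - 62 \cdot 63 = 1456 - 3906 = -2450$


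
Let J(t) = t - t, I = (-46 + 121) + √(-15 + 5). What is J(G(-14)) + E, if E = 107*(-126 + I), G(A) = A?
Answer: -5457 + 107*I*√10 ≈ -5457.0 + 338.36*I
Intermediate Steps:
I = 75 + I*√10 (I = 75 + √(-10) = 75 + I*√10 ≈ 75.0 + 3.1623*I)
J(t) = 0
E = -5457 + 107*I*√10 (E = 107*(-126 + (75 + I*√10)) = 107*(-51 + I*√10) = -5457 + 107*I*√10 ≈ -5457.0 + 338.36*I)
J(G(-14)) + E = 0 + (-5457 + 107*I*√10) = -5457 + 107*I*√10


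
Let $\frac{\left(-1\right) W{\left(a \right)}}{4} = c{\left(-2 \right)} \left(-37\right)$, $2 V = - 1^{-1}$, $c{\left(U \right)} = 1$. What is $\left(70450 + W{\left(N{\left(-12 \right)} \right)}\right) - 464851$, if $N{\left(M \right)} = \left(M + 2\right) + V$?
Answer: $-394253$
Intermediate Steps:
$V = - \frac{1}{2}$ ($V = \frac{\left(-1\right) 1^{-1}}{2} = \frac{\left(-1\right) 1}{2} = \frac{1}{2} \left(-1\right) = - \frac{1}{2} \approx -0.5$)
$N{\left(M \right)} = \frac{3}{2} + M$ ($N{\left(M \right)} = \left(M + 2\right) - \frac{1}{2} = \left(2 + M\right) - \frac{1}{2} = \frac{3}{2} + M$)
$W{\left(a \right)} = 148$ ($W{\left(a \right)} = - 4 \cdot 1 \left(-37\right) = \left(-4\right) \left(-37\right) = 148$)
$\left(70450 + W{\left(N{\left(-12 \right)} \right)}\right) - 464851 = \left(70450 + 148\right) - 464851 = 70598 - 464851 = -394253$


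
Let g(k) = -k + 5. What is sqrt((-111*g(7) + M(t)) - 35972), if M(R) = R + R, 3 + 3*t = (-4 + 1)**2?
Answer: I*sqrt(35746) ≈ 189.07*I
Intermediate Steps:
g(k) = 5 - k
t = 2 (t = -1 + (-4 + 1)**2/3 = -1 + (1/3)*(-3)**2 = -1 + (1/3)*9 = -1 + 3 = 2)
M(R) = 2*R
sqrt((-111*g(7) + M(t)) - 35972) = sqrt((-111*(5 - 1*7) + 2*2) - 35972) = sqrt((-111*(5 - 7) + 4) - 35972) = sqrt((-111*(-2) + 4) - 35972) = sqrt((222 + 4) - 35972) = sqrt(226 - 35972) = sqrt(-35746) = I*sqrt(35746)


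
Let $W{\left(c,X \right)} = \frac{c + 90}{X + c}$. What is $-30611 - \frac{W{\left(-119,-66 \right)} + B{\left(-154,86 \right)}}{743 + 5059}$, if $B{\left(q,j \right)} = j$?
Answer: $- \frac{10952315003}{357790} \approx -30611.0$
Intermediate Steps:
$W{\left(c,X \right)} = \frac{90 + c}{X + c}$
$-30611 - \frac{W{\left(-119,-66 \right)} + B{\left(-154,86 \right)}}{743 + 5059} = -30611 - \frac{\frac{90 - 119}{-66 - 119} + 86}{743 + 5059} = -30611 - \frac{\frac{1}{-185} \left(-29\right) + 86}{5802} = -30611 - \left(\left(- \frac{1}{185}\right) \left(-29\right) + 86\right) \frac{1}{5802} = -30611 - \left(\frac{29}{185} + 86\right) \frac{1}{5802} = -30611 - \frac{15939}{185} \cdot \frac{1}{5802} = -30611 - \frac{5313}{357790} = - \frac{10952315003}{357790}$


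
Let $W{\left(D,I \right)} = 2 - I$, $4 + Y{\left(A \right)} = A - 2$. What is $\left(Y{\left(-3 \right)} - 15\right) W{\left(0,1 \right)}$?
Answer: $-24$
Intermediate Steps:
$Y{\left(A \right)} = -6 + A$ ($Y{\left(A \right)} = -4 + \left(A - 2\right) = -4 + \left(-2 + A\right) = -6 + A$)
$\left(Y{\left(-3 \right)} - 15\right) W{\left(0,1 \right)} = \left(\left(-6 - 3\right) - 15\right) \left(2 - 1\right) = \left(-9 - 15\right) \left(2 - 1\right) = \left(-24\right) 1 = -24$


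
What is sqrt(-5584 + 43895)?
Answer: sqrt(38311) ≈ 195.73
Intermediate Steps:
sqrt(-5584 + 43895) = sqrt(38311)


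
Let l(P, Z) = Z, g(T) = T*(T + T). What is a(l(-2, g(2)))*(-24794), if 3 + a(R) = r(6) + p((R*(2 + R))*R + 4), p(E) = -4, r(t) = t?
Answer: 24794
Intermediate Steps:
g(T) = 2*T**2 (g(T) = T*(2*T) = 2*T**2)
a(R) = -1 (a(R) = -3 + (6 - 4) = -3 + 2 = -1)
a(l(-2, g(2)))*(-24794) = -1*(-24794) = 24794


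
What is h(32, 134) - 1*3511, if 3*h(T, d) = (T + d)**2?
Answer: 17023/3 ≈ 5674.3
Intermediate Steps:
h(T, d) = (T + d)**2/3
h(32, 134) - 1*3511 = (32 + 134)**2/3 - 1*3511 = (1/3)*166**2 - 3511 = (1/3)*27556 - 3511 = 27556/3 - 3511 = 17023/3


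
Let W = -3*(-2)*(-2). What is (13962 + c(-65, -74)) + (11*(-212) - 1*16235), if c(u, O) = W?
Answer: -4617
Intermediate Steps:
W = -12 (W = 6*(-2) = -12)
c(u, O) = -12
(13962 + c(-65, -74)) + (11*(-212) - 1*16235) = (13962 - 12) + (11*(-212) - 1*16235) = 13950 + (-2332 - 16235) = 13950 - 18567 = -4617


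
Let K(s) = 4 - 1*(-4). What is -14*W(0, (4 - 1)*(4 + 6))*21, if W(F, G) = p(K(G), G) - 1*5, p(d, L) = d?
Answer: -882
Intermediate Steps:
K(s) = 8 (K(s) = 4 + 4 = 8)
W(F, G) = 3 (W(F, G) = 8 - 1*5 = 8 - 5 = 3)
-14*W(0, (4 - 1)*(4 + 6))*21 = -14*3*21 = -42*21 = -882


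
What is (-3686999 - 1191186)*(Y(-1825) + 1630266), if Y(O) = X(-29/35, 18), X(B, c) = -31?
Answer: -7952587923475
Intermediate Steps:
Y(O) = -31
(-3686999 - 1191186)*(Y(-1825) + 1630266) = (-3686999 - 1191186)*(-31 + 1630266) = -4878185*1630235 = -7952587923475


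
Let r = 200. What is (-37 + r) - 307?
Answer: -144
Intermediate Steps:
(-37 + r) - 307 = (-37 + 200) - 307 = 163 - 307 = -144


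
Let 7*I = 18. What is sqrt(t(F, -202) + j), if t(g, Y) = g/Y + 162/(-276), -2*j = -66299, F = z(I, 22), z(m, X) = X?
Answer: 8*sqrt(2795028954)/2323 ≈ 182.07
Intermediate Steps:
I = 18/7 (I = (1/7)*18 = 18/7 ≈ 2.5714)
F = 22
j = 66299/2 (j = -1/2*(-66299) = 66299/2 ≈ 33150.)
t(g, Y) = -27/46 + g/Y (t(g, Y) = g/Y + 162*(-1/276) = g/Y - 27/46 = -27/46 + g/Y)
sqrt(t(F, -202) + j) = sqrt((-27/46 + 22/(-202)) + 66299/2) = sqrt((-27/46 + 22*(-1/202)) + 66299/2) = sqrt((-27/46 - 11/101) + 66299/2) = sqrt(-3233/4646 + 66299/2) = sqrt(77004672/2323) = 8*sqrt(2795028954)/2323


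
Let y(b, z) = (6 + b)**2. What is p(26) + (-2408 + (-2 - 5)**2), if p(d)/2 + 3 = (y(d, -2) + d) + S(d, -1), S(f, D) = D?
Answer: -267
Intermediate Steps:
p(d) = -8 + 2*d + 2*(6 + d)**2 (p(d) = -6 + 2*(((6 + d)**2 + d) - 1) = -6 + 2*((d + (6 + d)**2) - 1) = -6 + 2*(-1 + d + (6 + d)**2) = -6 + (-2 + 2*d + 2*(6 + d)**2) = -8 + 2*d + 2*(6 + d)**2)
p(26) + (-2408 + (-2 - 5)**2) = (-8 + 2*26 + 2*(6 + 26)**2) + (-2408 + (-2 - 5)**2) = (-8 + 52 + 2*32**2) + (-2408 + (-7)**2) = (-8 + 52 + 2*1024) + (-2408 + 49) = (-8 + 52 + 2048) - 2359 = 2092 - 2359 = -267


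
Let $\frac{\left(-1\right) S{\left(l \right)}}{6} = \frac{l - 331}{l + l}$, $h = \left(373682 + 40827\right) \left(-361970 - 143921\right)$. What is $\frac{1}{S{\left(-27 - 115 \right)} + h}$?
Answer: $- \frac{142}{29776884899117} \approx -4.7688 \cdot 10^{-12}$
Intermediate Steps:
$h = -209696372519$ ($h = 414509 \left(-505891\right) = -209696372519$)
$S{\left(l \right)} = - \frac{3 \left(-331 + l\right)}{l}$ ($S{\left(l \right)} = - 6 \frac{l - 331}{l + l} = - 6 \frac{-331 + l}{2 l} = - \frac{3 \left(-331 + l\right)}{l}$)
$\frac{1}{S{\left(-27 - 115 \right)} + h} = \frac{1}{\left(-3 + \frac{993}{-27 - 115}\right) - 209696372519} = \frac{1}{\left(-3 + \frac{993}{-142}\right) - 209696372519} = \frac{1}{\left(-3 + 993 \left(- \frac{1}{142}\right)\right) - 209696372519} = \frac{1}{\left(-3 - \frac{993}{142}\right) - 209696372519} = \frac{1}{- \frac{1419}{142} - 209696372519} = \frac{1}{- \frac{29776884899117}{142}} = - \frac{142}{29776884899117}$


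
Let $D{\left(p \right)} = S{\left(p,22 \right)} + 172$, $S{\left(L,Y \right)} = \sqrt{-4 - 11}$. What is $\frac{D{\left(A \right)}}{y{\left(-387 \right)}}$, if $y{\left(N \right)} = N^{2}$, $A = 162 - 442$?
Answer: $\frac{4}{3483} + \frac{i \sqrt{15}}{149769} \approx 0.0011484 + 2.586 \cdot 10^{-5} i$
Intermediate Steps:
$A = -280$ ($A = 162 - 442 = -280$)
$S{\left(L,Y \right)} = i \sqrt{15}$ ($S{\left(L,Y \right)} = \sqrt{-15} = i \sqrt{15}$)
$D{\left(p \right)} = 172 + i \sqrt{15}$ ($D{\left(p \right)} = i \sqrt{15} + 172 = 172 + i \sqrt{15}$)
$\frac{D{\left(A \right)}}{y{\left(-387 \right)}} = \frac{172 + i \sqrt{15}}{\left(-387\right)^{2}} = \frac{172 + i \sqrt{15}}{149769} = \left(172 + i \sqrt{15}\right) \frac{1}{149769} = \frac{4}{3483} + \frac{i \sqrt{15}}{149769}$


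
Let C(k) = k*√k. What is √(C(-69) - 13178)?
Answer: √(-13178 - 69*I*√69) ≈ 2.4958 - 114.82*I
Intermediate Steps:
C(k) = k^(3/2)
√(C(-69) - 13178) = √((-69)^(3/2) - 13178) = √(-69*I*√69 - 13178) = √(-13178 - 69*I*√69)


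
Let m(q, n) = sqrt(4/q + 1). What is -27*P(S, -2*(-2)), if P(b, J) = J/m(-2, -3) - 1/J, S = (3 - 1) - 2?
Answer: 27/4 + 108*I ≈ 6.75 + 108.0*I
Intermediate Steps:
S = 0 (S = 2 - 2 = 0)
m(q, n) = sqrt(1 + 4/q)
P(b, J) = -1/J - I*J (P(b, J) = J/(sqrt((4 - 2)/(-2))) - 1/J = J/(sqrt(-1/2*2)) - 1/J = J/(sqrt(-1)) - 1/J = J/I - 1/J = J*(-I) - 1/J = -I*J - 1/J = -1/J - I*J)
-27*P(S, -2*(-2)) = -27*(-1/((-2*(-2))) - I*(-2*(-2))) = -27*(-1/4 - 1*I*4) = -27*(-1*1/4 - 4*I) = -27*(-1/4 - 4*I) = 27/4 + 108*I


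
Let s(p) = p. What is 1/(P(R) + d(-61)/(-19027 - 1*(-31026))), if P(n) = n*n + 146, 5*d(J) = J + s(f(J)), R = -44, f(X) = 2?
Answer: 59995/124909531 ≈ 0.00048031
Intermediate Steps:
d(J) = 2/5 + J/5 (d(J) = (J + 2)/5 = (2 + J)/5 = 2/5 + J/5)
P(n) = 146 + n**2 (P(n) = n**2 + 146 = 146 + n**2)
1/(P(R) + d(-61)/(-19027 - 1*(-31026))) = 1/((146 + (-44)**2) + (2/5 + (1/5)*(-61))/(-19027 - 1*(-31026))) = 1/((146 + 1936) + (2/5 - 61/5)/(-19027 + 31026)) = 1/(2082 - 59/5/11999) = 1/(2082 - 59/5*1/11999) = 1/(2082 - 59/59995) = 1/(124909531/59995) = 59995/124909531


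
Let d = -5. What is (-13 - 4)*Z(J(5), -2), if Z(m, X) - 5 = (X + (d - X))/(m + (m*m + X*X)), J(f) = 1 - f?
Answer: -1275/16 ≈ -79.688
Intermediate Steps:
Z(m, X) = 5 - 5/(m + X² + m²) (Z(m, X) = 5 + (X + (-5 - X))/(m + (m*m + X*X)) = 5 - 5/(m + (m² + X²)) = 5 - 5/(m + (X² + m²)) = 5 - 5/(m + X² + m²))
(-13 - 4)*Z(J(5), -2) = (-13 - 4)*(5*(-1 + (1 - 1*5) + (-2)² + (1 - 1*5)²)/((1 - 1*5) + (-2)² + (1 - 1*5)²)) = -85*(-1 + (1 - 5) + 4 + (1 - 5)²)/((1 - 5) + 4 + (1 - 5)²) = -85*(-1 - 4 + 4 + (-4)²)/(-4 + 4 + (-4)²) = -85*(-1 - 4 + 4 + 16)/(-4 + 4 + 16) = -85*15/16 = -17*75/16 = -1275/16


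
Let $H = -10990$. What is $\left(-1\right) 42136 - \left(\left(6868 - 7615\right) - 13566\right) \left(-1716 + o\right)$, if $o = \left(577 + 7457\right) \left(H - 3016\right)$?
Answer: $-1610583535096$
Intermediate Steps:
$o = -112524204$ ($o = \left(577 + 7457\right) \left(-10990 - 3016\right) = 8034 \left(-10990 - 3016\right) = 8034 \left(-14006\right) = -112524204$)
$\left(-1\right) 42136 - \left(\left(6868 - 7615\right) - 13566\right) \left(-1716 + o\right) = \left(-1\right) 42136 - \left(\left(6868 - 7615\right) - 13566\right) \left(-1716 - 112524204\right) = -42136 - \left(\left(6868 - 7615\right) - 13566\right) \left(-112525920\right) = -42136 - \left(-747 - 13566\right) \left(-112525920\right) = -42136 - \left(-14313\right) \left(-112525920\right) = -42136 - 1610583492960 = -1610583535096$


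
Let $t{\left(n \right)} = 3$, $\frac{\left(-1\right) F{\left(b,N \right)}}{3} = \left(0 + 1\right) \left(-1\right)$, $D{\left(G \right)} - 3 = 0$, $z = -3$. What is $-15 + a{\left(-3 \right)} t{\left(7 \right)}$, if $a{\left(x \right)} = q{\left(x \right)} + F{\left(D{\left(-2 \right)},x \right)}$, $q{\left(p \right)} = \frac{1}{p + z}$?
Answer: $- \frac{13}{2} \approx -6.5$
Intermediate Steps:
$D{\left(G \right)} = 3$ ($D{\left(G \right)} = 3 + 0 = 3$)
$q{\left(p \right)} = \frac{1}{-3 + p}$ ($q{\left(p \right)} = \frac{1}{p - 3} = \frac{1}{-3 + p}$)
$F{\left(b,N \right)} = 3$ ($F{\left(b,N \right)} = - 3 \left(0 + 1\right) \left(-1\right) = - 3 \cdot 1 \left(-1\right) = \left(-3\right) \left(-1\right) = 3$)
$a{\left(x \right)} = 3 + \frac{1}{-3 + x}$ ($a{\left(x \right)} = \frac{1}{-3 + x} + 3 = 3 + \frac{1}{-3 + x}$)
$-15 + a{\left(-3 \right)} t{\left(7 \right)} = -15 + \frac{-8 + 3 \left(-3\right)}{-3 - 3} \cdot 3 = -15 + \frac{-8 - 9}{-6} \cdot 3 = -15 + \left(- \frac{1}{6}\right) \left(-17\right) 3 = -15 + \frac{17}{6} \cdot 3 = -15 + \frac{17}{2} = - \frac{13}{2}$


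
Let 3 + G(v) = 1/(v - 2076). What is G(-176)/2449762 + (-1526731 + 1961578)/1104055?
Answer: 10296070000621/26141293176040 ≈ 0.39386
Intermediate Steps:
G(v) = -3 + 1/(-2076 + v) (G(v) = -3 + 1/(v - 2076) = -3 + 1/(-2076 + v))
G(-176)/2449762 + (-1526731 + 1961578)/1104055 = ((6229 - 3*(-176))/(-2076 - 176))/2449762 + (-1526731 + 1961578)/1104055 = ((6229 + 528)/(-2252))*(1/2449762) + 434847*(1/1104055) = -1/2252*6757*(1/2449762) + 434847/1104055 = -6757/2252*1/2449762 + 434847/1104055 = -29/23677528 + 434847/1104055 = 10296070000621/26141293176040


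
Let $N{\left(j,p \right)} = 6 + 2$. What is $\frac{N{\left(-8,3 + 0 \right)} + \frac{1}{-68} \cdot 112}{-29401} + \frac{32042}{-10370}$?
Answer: $- \frac{471066361}{152444185} \approx -3.0901$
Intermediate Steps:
$N{\left(j,p \right)} = 8$
$\frac{N{\left(-8,3 + 0 \right)} + \frac{1}{-68} \cdot 112}{-29401} + \frac{32042}{-10370} = \frac{8 + \frac{1}{-68} \cdot 112}{-29401} + \frac{32042}{-10370} = \left(8 - \frac{28}{17}\right) \left(- \frac{1}{29401}\right) + 32042 \left(- \frac{1}{10370}\right) = \left(8 - \frac{28}{17}\right) \left(- \frac{1}{29401}\right) - \frac{16021}{5185} = \frac{108}{17} \left(- \frac{1}{29401}\right) - \frac{16021}{5185} = - \frac{108}{499817} - \frac{16021}{5185} = - \frac{471066361}{152444185}$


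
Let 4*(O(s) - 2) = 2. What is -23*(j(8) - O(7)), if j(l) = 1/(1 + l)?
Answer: 989/18 ≈ 54.944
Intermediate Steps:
O(s) = 5/2 (O(s) = 2 + (1/4)*2 = 2 + 1/2 = 5/2)
-23*(j(8) - O(7)) = -23*(1/(1 + 8) - 1*5/2) = -23*(1/9 - 5/2) = -23*(-43/18) = 989/18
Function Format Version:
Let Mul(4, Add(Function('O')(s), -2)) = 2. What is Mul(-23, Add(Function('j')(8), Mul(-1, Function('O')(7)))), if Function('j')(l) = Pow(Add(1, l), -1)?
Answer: Rational(989, 18) ≈ 54.944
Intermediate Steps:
Function('O')(s) = Rational(5, 2) (Function('O')(s) = Add(2, Mul(Rational(1, 4), 2)) = Add(2, Rational(1, 2)) = Rational(5, 2))
Mul(-23, Add(Function('j')(8), Mul(-1, Function('O')(7)))) = Mul(-23, Add(Pow(Add(1, 8), -1), Mul(-1, Rational(5, 2)))) = Mul(-23, Add(Pow(9, -1), Rational(-5, 2))) = Mul(-23, Add(Rational(1, 9), Rational(-5, 2))) = Mul(-23, Rational(-43, 18)) = Rational(989, 18)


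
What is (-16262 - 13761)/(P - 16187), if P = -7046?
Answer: 4289/3319 ≈ 1.2923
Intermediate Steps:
(-16262 - 13761)/(P - 16187) = (-16262 - 13761)/(-7046 - 16187) = -30023/(-23233) = -30023*(-1/23233) = 4289/3319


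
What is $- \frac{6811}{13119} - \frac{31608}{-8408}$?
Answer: $\frac{44674808}{13788069} \approx 3.2401$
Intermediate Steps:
$- \frac{6811}{13119} - \frac{31608}{-8408} = \left(-6811\right) \frac{1}{13119} - - \frac{3951}{1051} = - \frac{6811}{13119} + \frac{3951}{1051} = \frac{44674808}{13788069}$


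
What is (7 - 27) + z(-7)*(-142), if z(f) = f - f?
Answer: -20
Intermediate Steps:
z(f) = 0
(7 - 27) + z(-7)*(-142) = (7 - 27) + 0*(-142) = -20 + 0 = -20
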